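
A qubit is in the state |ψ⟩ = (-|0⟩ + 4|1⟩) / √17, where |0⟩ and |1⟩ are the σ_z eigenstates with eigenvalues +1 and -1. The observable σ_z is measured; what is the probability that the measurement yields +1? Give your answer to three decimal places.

0.059

The +1 outcome corresponds to |0⟩. Its amplitude in |ψ⟩ is -1/√17.
P = |-1|² / 17 = 1/17.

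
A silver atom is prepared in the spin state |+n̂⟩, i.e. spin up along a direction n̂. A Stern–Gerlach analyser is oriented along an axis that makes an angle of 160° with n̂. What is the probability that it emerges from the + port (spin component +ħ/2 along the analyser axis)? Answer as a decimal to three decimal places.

For spin-½, the probability of finding spin-up along an axis at angle θ to the initial spin direction is cos²(θ/2); spin-down is sin²(θ/2).
θ = 160°, so P = cos²(80°) ≈ 0.030.

0.030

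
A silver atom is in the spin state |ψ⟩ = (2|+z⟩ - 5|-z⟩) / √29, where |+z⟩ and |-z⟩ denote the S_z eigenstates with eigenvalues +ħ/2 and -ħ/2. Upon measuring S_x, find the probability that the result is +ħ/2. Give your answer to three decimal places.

|+x⟩ = (|+z⟩ + |-z⟩)/√2, so ⟨+x|ψ⟩ = (-3) / (√2·√29).
P = |-3|² / 58 = 9/58.

0.155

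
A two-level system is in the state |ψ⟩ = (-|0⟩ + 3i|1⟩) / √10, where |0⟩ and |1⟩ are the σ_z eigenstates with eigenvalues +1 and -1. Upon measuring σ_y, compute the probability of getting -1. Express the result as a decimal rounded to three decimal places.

|-y⟩ = (|0⟩ - i|1⟩)/√2, so ⟨-y|ψ⟩ = (-4) / (√2·√10).
P = |-4|² / 20 = 16/20.

0.800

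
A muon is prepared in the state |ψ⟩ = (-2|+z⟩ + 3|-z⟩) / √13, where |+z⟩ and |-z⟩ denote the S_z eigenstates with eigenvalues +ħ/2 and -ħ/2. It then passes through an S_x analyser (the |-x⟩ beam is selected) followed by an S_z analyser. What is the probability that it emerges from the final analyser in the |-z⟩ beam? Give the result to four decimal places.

First analyser (S_x): P(|-x⟩) = |⟨-x|ψ⟩|² = 25/26.
After stage 1 the state is |-x⟩; P(|-z⟩) = |⟨-z|-x⟩|² = 1/2.
Joint probability = 25/26 × 1/2 = 0.4808.

0.4808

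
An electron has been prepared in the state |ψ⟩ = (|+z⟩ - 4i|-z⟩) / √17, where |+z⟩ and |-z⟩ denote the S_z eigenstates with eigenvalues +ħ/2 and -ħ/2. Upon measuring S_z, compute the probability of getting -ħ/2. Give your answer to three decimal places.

The -ħ/2 outcome corresponds to |-z⟩. Its amplitude in |ψ⟩ is -4i/√17.
P = |-4i|² / 17 = 16/17.

0.941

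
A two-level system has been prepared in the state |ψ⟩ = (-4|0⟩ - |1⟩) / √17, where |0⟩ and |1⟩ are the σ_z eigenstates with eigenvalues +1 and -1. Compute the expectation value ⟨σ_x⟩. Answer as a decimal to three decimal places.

⟨σ_x⟩ = 2 Re(a* b)/(|a|²+|b|²) with a = -4, b = -1.
a* b = 4, so ⟨σ_x⟩ = 8/17.

0.471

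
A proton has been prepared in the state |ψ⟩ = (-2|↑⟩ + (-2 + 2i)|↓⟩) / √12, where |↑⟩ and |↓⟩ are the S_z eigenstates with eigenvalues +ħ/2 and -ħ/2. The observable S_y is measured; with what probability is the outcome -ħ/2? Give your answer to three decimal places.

|-y⟩ = (|↑⟩ - i|↓⟩)/√2, so ⟨-y|ψ⟩ = (-4 - 2i) / (√2·√12).
P = |-4 - 2i|² / 24 = 20/24.

0.833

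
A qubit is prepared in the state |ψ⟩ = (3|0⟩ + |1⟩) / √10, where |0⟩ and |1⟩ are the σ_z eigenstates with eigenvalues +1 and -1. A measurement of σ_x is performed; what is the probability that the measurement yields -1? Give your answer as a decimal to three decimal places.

|-x⟩ = (|0⟩ - |1⟩)/√2, so ⟨-x|ψ⟩ = (2) / (√2·√10).
P = |2|² / 20 = 4/20.

0.200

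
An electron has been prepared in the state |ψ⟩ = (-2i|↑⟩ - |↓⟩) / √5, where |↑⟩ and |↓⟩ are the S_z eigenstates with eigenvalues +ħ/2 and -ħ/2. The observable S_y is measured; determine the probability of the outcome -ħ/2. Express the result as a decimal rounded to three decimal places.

|-y⟩ = (|↑⟩ - i|↓⟩)/√2, so ⟨-y|ψ⟩ = (-3i) / (√2·√5).
P = |-3i|² / 10 = 9/10.

0.900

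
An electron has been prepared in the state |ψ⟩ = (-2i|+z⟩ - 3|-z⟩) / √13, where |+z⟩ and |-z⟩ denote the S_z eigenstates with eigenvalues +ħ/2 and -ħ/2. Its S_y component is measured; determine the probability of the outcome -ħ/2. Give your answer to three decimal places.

|-y⟩ = (|+z⟩ - i|-z⟩)/√2, so ⟨-y|ψ⟩ = (-5i) / (√2·√13).
P = |-5i|² / 26 = 25/26.

0.962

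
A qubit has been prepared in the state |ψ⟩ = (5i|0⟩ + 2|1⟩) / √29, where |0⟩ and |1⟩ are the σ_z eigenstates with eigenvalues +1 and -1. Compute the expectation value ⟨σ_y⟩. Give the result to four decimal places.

-0.6897

⟨σ_y⟩ = 2 Im(a* b)/(|a|²+|b|²) with a = 5i, b = 2.
a* b = -10i, so ⟨σ_y⟩ = -20/29.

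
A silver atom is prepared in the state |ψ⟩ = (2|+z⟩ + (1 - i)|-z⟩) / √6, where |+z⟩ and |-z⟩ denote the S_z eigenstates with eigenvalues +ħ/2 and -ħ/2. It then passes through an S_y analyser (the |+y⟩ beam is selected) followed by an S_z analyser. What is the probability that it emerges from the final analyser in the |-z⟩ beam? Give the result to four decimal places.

0.0833

First analyser (S_y): P(|+y⟩) = |⟨+y|ψ⟩|² = 2/12.
After stage 1 the state is |+y⟩; P(|-z⟩) = |⟨-z|+y⟩|² = 1/2.
Joint probability = 2/12 × 1/2 = 0.0833.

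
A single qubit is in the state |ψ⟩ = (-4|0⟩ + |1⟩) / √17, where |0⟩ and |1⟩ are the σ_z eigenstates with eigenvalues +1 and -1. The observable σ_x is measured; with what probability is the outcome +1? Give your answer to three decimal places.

|+x⟩ = (|0⟩ + |1⟩)/√2, so ⟨+x|ψ⟩ = (-3) / (√2·√17).
P = |-3|² / 34 = 9/34.

0.265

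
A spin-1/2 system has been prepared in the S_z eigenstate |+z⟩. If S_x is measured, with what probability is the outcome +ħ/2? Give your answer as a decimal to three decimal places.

0.500

In the S_z basis, |+z⟩ = |↑⟩ and |+x⟩ = (|↑⟩ + |↓⟩)/√2.
|⟨+x|+z⟩|² = 1/2.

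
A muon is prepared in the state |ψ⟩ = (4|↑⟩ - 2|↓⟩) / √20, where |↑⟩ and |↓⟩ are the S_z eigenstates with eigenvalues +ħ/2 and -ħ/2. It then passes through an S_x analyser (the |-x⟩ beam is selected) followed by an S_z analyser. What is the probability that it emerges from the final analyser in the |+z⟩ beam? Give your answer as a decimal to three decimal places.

First analyser (S_x): P(|-x⟩) = |⟨-x|ψ⟩|² = 36/40.
After stage 1 the state is |-x⟩; P(|+z⟩) = |⟨+z|-x⟩|² = 1/2.
Joint probability = 36/40 × 1/2 = 0.450.

0.450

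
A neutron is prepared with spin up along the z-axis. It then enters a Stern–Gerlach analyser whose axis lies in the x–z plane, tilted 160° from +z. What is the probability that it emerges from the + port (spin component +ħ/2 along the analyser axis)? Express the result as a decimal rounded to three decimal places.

For spin-½, the probability of finding spin-up along an axis at angle θ to the initial spin direction is cos²(θ/2); spin-down is sin²(θ/2).
θ = 160°, so P = cos²(80°) ≈ 0.030.

0.030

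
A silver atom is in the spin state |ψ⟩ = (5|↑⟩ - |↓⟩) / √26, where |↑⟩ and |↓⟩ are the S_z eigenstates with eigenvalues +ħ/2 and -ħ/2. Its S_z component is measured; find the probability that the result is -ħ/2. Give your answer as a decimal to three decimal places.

0.038

The -ħ/2 outcome corresponds to |↓⟩. Its amplitude in |ψ⟩ is -1/√26.
P = |-1|² / 26 = 1/26.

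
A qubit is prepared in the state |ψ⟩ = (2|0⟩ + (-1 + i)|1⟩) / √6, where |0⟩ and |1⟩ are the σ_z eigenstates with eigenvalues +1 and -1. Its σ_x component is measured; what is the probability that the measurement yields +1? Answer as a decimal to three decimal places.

0.167

|+x⟩ = (|0⟩ + |1⟩)/√2, so ⟨+x|ψ⟩ = (1 + i) / (√2·√6).
P = |1 + i|² / 12 = 2/12.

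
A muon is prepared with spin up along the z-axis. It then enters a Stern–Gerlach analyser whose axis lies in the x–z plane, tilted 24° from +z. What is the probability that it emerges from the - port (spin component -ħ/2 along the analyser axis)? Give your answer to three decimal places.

For spin-½, the probability of finding spin-up along an axis at angle θ to the initial spin direction is cos²(θ/2); spin-down is sin²(θ/2).
θ = 24°, so P = sin²(12°) ≈ 0.043.

0.043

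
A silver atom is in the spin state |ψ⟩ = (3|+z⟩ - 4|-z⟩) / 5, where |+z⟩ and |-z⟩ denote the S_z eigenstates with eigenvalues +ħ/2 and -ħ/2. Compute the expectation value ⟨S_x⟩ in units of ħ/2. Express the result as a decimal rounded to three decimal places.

-0.960

⟨σ_x⟩ = 2 Re(a* b)/(|a|²+|b|²) with a = 3, b = -4.
a* b = -12, so ⟨σ_x⟩ = -24/25.
⟨S_x⟩ = (ħ/2)·⟨σ_x⟩.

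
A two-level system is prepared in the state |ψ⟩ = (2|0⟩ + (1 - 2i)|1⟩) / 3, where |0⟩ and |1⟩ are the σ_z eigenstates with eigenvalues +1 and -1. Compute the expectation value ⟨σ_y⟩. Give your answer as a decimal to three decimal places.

-0.889

⟨σ_y⟩ = 2 Im(a* b)/(|a|²+|b|²) with a = 2, b = (1 - 2i).
a* b = (2 - 4i), so ⟨σ_y⟩ = -8/9.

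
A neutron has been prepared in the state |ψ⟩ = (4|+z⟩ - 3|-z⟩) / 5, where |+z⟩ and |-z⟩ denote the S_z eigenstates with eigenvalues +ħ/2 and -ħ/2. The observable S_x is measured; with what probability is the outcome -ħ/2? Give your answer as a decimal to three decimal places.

0.980

|-x⟩ = (|+z⟩ - |-z⟩)/√2, so ⟨-x|ψ⟩ = (7) / (√2·5).
P = |7|² / 50 = 49/50.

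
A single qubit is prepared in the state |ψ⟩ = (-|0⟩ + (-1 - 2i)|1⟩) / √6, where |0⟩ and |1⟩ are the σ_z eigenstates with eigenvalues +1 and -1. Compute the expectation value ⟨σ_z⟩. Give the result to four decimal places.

-0.6667

⟨σ_z⟩ = |a|² - |b|² divided by |a|²+|b|², with a, b the |0⟩, |1⟩ amplitudes.
= (1 - 5)/6 = -4/6.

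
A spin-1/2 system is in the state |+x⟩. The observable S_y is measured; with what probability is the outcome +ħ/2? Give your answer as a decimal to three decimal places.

In the S_z basis, |+x⟩ = (|+z⟩ + |-z⟩)/√2 and |+y⟩ = (|+z⟩ + i|-z⟩)/√2.
|⟨+y|+x⟩|² = 1/2.

0.500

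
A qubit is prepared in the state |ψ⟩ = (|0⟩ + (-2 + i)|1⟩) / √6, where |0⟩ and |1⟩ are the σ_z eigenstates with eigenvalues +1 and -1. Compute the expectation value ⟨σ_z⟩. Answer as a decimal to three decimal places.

-0.667

⟨σ_z⟩ = |a|² - |b|² divided by |a|²+|b|², with a, b the |0⟩, |1⟩ amplitudes.
= (1 - 5)/6 = -4/6.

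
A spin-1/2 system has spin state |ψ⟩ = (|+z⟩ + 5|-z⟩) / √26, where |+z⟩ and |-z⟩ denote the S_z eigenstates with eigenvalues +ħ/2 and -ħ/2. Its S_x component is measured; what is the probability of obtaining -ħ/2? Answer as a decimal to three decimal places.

0.308

|-x⟩ = (|+z⟩ - |-z⟩)/√2, so ⟨-x|ψ⟩ = (-4) / (√2·√26).
P = |-4|² / 52 = 16/52.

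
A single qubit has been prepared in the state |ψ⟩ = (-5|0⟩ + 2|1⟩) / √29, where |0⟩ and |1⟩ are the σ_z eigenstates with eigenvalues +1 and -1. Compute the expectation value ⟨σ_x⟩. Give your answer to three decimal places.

-0.690

⟨σ_x⟩ = 2 Re(a* b)/(|a|²+|b|²) with a = -5, b = 2.
a* b = -10, so ⟨σ_x⟩ = -20/29.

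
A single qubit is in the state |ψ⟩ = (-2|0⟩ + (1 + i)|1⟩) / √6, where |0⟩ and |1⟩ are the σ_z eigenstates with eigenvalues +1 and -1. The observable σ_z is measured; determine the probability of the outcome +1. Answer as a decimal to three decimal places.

The +1 outcome corresponds to |0⟩. Its amplitude in |ψ⟩ is -2/√6.
P = |-2|² / 6 = 4/6.

0.667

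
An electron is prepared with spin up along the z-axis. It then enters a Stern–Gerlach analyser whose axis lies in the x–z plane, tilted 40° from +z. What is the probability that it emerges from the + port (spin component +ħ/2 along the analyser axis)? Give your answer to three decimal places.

0.883

For spin-½, the probability of finding spin-up along an axis at angle θ to the initial spin direction is cos²(θ/2); spin-down is sin²(θ/2).
θ = 40°, so P = cos²(20°) ≈ 0.883.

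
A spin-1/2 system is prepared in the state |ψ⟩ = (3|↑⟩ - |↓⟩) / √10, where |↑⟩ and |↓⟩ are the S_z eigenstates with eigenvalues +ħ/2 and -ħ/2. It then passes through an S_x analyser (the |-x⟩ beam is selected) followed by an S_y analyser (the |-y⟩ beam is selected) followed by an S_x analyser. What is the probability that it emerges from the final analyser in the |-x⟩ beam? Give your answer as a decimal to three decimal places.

First analyser (S_x): P(|-x⟩) = |⟨-x|ψ⟩|² = 16/20.
After stage 1 the state is |-x⟩; P(|-y⟩) = |⟨-y|-x⟩|² = 1/2.
After stage 2 the state is |-y⟩; P(|-x⟩) = |⟨-x|-y⟩|² = 1/2.
Joint probability = 16/20 × 1/2 × 1/2 = 0.200.

0.200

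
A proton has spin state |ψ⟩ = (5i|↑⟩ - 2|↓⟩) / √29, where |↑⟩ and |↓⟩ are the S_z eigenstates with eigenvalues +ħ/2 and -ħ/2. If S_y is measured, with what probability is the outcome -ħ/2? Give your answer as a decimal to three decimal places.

0.155

|-y⟩ = (|↑⟩ - i|↓⟩)/√2, so ⟨-y|ψ⟩ = (3i) / (√2·√29).
P = |3i|² / 58 = 9/58.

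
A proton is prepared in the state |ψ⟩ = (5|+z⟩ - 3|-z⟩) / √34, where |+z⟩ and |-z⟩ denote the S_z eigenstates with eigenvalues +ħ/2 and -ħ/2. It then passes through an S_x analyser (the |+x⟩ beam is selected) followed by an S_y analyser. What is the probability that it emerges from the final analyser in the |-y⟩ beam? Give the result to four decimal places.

0.0294

First analyser (S_x): P(|+x⟩) = |⟨+x|ψ⟩|² = 4/68.
After stage 1 the state is |+x⟩; P(|-y⟩) = |⟨-y|+x⟩|² = 1/2.
Joint probability = 4/68 × 1/2 = 0.0294.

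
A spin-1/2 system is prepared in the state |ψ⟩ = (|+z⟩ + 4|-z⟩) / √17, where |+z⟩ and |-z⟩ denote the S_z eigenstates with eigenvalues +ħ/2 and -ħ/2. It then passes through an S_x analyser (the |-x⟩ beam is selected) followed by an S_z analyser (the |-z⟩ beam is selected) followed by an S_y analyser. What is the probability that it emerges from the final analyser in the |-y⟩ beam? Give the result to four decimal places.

First analyser (S_x): P(|-x⟩) = |⟨-x|ψ⟩|² = 9/34.
After stage 1 the state is |-x⟩; P(|-z⟩) = |⟨-z|-x⟩|² = 1/2.
After stage 2 the state is |-z⟩; P(|-y⟩) = |⟨-y|-z⟩|² = 1/2.
Joint probability = 9/34 × 1/2 × 1/2 = 0.0662.

0.0662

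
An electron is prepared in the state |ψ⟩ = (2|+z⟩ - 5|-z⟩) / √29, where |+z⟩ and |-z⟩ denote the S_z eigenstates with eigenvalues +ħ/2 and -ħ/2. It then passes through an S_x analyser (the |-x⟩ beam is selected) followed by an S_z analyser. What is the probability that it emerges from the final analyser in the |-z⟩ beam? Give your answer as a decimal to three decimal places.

0.422

First analyser (S_x): P(|-x⟩) = |⟨-x|ψ⟩|² = 49/58.
After stage 1 the state is |-x⟩; P(|-z⟩) = |⟨-z|-x⟩|² = 1/2.
Joint probability = 49/58 × 1/2 = 0.422.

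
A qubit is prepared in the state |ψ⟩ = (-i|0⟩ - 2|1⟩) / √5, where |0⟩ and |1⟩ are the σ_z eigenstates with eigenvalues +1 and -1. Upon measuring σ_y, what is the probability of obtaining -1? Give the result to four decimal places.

|-y⟩ = (|0⟩ - i|1⟩)/√2, so ⟨-y|ψ⟩ = (-3i) / (√2·√5).
P = |-3i|² / 10 = 9/10.

0.9000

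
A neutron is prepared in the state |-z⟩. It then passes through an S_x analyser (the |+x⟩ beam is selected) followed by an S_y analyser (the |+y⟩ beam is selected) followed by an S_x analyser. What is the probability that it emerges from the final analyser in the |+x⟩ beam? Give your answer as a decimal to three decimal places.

First analyser (S_x): from |-z⟩, P(|+x⟩) = 1/2.
After stage 1 the state is |+x⟩; P(|+y⟩) = |⟨+y|+x⟩|² = 1/2.
After stage 2 the state is |+y⟩; P(|+x⟩) = |⟨+x|+y⟩|² = 1/2.
Joint probability = 1/2 × 1/2 × 1/2 = 0.125.

0.125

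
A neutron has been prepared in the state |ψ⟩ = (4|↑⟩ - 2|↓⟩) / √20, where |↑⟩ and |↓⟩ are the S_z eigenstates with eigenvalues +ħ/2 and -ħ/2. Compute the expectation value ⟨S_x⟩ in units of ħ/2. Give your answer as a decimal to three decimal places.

⟨σ_x⟩ = 2 Re(a* b)/(|a|²+|b|²) with a = 4, b = -2.
a* b = -8, so ⟨σ_x⟩ = -16/20.
⟨S_x⟩ = (ħ/2)·⟨σ_x⟩.

-0.800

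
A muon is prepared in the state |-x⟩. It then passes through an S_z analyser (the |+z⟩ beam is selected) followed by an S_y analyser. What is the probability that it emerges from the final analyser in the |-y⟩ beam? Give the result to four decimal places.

0.2500

First analyser (S_z): from |-x⟩, P(|+z⟩) = 1/2.
After stage 1 the state is |+z⟩; P(|-y⟩) = |⟨-y|+z⟩|² = 1/2.
Joint probability = 1/2 × 1/2 = 0.2500.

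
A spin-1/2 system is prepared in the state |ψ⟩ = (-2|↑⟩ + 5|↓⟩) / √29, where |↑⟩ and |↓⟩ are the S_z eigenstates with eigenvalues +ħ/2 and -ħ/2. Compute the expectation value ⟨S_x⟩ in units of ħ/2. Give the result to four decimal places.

-0.6897

⟨σ_x⟩ = 2 Re(a* b)/(|a|²+|b|²) with a = -2, b = 5.
a* b = -10, so ⟨σ_x⟩ = -20/29.
⟨S_x⟩ = (ħ/2)·⟨σ_x⟩.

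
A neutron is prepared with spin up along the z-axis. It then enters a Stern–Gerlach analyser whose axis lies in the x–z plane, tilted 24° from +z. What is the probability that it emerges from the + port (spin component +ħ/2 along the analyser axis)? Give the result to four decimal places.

0.9568

For spin-½, the probability of finding spin-up along an axis at angle θ to the initial spin direction is cos²(θ/2); spin-down is sin²(θ/2).
θ = 24°, so P = cos²(12°) ≈ 0.9568.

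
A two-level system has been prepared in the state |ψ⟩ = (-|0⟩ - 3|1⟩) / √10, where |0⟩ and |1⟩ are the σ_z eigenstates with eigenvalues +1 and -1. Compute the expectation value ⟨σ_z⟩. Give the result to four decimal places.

⟨σ_z⟩ = |a|² - |b|² divided by |a|²+|b|², with a, b the |0⟩, |1⟩ amplitudes.
= (1 - 9)/10 = -8/10.

-0.8000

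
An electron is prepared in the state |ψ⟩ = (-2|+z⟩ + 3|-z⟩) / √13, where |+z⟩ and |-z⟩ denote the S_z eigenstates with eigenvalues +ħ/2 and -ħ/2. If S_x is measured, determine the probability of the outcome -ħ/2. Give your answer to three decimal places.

0.962

|-x⟩ = (|+z⟩ - |-z⟩)/√2, so ⟨-x|ψ⟩ = (-5) / (√2·√13).
P = |-5|² / 26 = 25/26.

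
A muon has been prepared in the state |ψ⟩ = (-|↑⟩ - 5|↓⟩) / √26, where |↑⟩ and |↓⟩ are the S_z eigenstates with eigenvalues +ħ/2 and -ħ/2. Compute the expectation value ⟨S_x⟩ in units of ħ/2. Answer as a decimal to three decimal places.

0.385

⟨σ_x⟩ = 2 Re(a* b)/(|a|²+|b|²) with a = -1, b = -5.
a* b = 5, so ⟨σ_x⟩ = 10/26.
⟨S_x⟩ = (ħ/2)·⟨σ_x⟩.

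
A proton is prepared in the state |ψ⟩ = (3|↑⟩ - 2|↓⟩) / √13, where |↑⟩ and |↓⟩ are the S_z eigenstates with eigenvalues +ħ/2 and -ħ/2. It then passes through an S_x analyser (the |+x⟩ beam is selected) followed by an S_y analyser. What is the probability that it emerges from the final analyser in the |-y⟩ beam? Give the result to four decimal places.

0.0192

First analyser (S_x): P(|+x⟩) = |⟨+x|ψ⟩|² = 1/26.
After stage 1 the state is |+x⟩; P(|-y⟩) = |⟨-y|+x⟩|² = 1/2.
Joint probability = 1/26 × 1/2 = 0.0192.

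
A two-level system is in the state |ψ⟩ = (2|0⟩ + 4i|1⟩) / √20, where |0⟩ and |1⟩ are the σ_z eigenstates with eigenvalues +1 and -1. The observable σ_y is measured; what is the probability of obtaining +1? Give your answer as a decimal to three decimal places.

0.900

|+y⟩ = (|0⟩ + i|1⟩)/√2, so ⟨+y|ψ⟩ = (6) / (√2·√20).
P = |6|² / 40 = 36/40.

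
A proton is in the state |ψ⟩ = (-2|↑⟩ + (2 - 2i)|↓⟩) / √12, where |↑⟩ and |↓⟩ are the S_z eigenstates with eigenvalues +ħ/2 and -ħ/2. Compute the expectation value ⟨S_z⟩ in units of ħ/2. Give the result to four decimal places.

⟨σ_z⟩ = |a|² - |b|² divided by |a|²+|b|², with a, b the |↑⟩, |↓⟩ amplitudes.
= (4 - 8)/12 = -4/12.
⟨S_z⟩ = (ħ/2)·⟨σ_z⟩.

-0.3333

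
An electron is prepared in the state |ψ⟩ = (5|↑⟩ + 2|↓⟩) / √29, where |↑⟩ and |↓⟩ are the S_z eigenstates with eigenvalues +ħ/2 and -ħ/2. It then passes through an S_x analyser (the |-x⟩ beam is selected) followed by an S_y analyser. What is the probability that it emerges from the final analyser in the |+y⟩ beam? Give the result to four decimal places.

0.0776

First analyser (S_x): P(|-x⟩) = |⟨-x|ψ⟩|² = 9/58.
After stage 1 the state is |-x⟩; P(|+y⟩) = |⟨+y|-x⟩|² = 1/2.
Joint probability = 9/58 × 1/2 = 0.0776.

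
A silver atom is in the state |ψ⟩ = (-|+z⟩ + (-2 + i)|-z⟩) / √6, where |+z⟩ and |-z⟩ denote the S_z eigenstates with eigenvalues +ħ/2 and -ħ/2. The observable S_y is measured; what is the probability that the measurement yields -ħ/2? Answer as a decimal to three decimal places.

0.667

|-y⟩ = (|+z⟩ - i|-z⟩)/√2, so ⟨-y|ψ⟩ = (-2 - 2i) / (√2·√6).
P = |-2 - 2i|² / 12 = 8/12.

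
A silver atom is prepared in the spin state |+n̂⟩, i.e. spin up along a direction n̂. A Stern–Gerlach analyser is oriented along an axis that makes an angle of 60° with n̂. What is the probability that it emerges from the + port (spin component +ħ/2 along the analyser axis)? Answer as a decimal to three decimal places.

For spin-½, the probability of finding spin-up along an axis at angle θ to the initial spin direction is cos²(θ/2); spin-down is sin²(θ/2).
θ = 60°, so P = cos²(30°) ≈ 0.750.

0.750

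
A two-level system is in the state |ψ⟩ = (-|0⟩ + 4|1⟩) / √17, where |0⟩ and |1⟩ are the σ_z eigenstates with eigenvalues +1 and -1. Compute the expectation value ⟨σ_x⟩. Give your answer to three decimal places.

-0.471

⟨σ_x⟩ = 2 Re(a* b)/(|a|²+|b|²) with a = -1, b = 4.
a* b = -4, so ⟨σ_x⟩ = -8/17.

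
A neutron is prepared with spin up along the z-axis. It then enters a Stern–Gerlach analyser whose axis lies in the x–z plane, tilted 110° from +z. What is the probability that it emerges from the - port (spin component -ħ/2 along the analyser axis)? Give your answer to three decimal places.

For spin-½, the probability of finding spin-up along an axis at angle θ to the initial spin direction is cos²(θ/2); spin-down is sin²(θ/2).
θ = 110°, so P = sin²(55°) ≈ 0.671.

0.671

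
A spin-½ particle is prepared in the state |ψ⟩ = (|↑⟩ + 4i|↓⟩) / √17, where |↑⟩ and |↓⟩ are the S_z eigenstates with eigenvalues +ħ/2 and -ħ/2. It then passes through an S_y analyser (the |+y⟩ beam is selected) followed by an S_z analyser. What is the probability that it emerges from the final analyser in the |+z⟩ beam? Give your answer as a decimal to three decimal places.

0.368

First analyser (S_y): P(|+y⟩) = |⟨+y|ψ⟩|² = 25/34.
After stage 1 the state is |+y⟩; P(|+z⟩) = |⟨+z|+y⟩|² = 1/2.
Joint probability = 25/34 × 1/2 = 0.368.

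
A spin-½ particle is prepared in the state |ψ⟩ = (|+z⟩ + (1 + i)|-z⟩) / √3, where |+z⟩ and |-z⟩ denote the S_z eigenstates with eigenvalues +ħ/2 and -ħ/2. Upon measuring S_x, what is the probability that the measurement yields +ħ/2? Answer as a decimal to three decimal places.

0.833

|+x⟩ = (|+z⟩ + |-z⟩)/√2, so ⟨+x|ψ⟩ = (2 + i) / (√2·√3).
P = |2 + i|² / 6 = 5/6.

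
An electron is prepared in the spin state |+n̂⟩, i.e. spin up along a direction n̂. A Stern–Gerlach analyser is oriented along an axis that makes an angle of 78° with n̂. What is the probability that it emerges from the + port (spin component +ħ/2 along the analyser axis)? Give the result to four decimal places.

0.6040

For spin-½, the probability of finding spin-up along an axis at angle θ to the initial spin direction is cos²(θ/2); spin-down is sin²(θ/2).
θ = 78°, so P = cos²(39°) ≈ 0.6040.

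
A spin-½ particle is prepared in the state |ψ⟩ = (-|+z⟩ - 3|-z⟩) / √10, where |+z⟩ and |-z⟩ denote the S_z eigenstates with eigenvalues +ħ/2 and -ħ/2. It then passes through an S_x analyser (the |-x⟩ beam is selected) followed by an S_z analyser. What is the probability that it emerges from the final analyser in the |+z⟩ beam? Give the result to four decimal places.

First analyser (S_x): P(|-x⟩) = |⟨-x|ψ⟩|² = 4/20.
After stage 1 the state is |-x⟩; P(|+z⟩) = |⟨+z|-x⟩|² = 1/2.
Joint probability = 4/20 × 1/2 = 0.1000.

0.1000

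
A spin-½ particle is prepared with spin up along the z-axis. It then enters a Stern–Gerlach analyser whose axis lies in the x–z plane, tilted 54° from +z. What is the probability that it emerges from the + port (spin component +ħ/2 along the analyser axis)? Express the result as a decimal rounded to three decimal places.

0.794

For spin-½, the probability of finding spin-up along an axis at angle θ to the initial spin direction is cos²(θ/2); spin-down is sin²(θ/2).
θ = 54°, so P = cos²(27°) ≈ 0.794.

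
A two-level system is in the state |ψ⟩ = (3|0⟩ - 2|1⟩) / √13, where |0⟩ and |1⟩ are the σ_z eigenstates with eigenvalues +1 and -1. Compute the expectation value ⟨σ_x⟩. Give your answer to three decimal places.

⟨σ_x⟩ = 2 Re(a* b)/(|a|²+|b|²) with a = 3, b = -2.
a* b = -6, so ⟨σ_x⟩ = -12/13.

-0.923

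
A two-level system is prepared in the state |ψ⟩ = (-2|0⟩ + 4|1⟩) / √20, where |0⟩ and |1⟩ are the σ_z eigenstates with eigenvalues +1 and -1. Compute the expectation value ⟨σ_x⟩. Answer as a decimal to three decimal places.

⟨σ_x⟩ = 2 Re(a* b)/(|a|²+|b|²) with a = -2, b = 4.
a* b = -8, so ⟨σ_x⟩ = -16/20.

-0.800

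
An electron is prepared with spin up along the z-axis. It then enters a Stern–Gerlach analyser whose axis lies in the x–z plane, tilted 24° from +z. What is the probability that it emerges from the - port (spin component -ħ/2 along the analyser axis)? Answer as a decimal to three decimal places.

0.043

For spin-½, the probability of finding spin-up along an axis at angle θ to the initial spin direction is cos²(θ/2); spin-down is sin²(θ/2).
θ = 24°, so P = sin²(12°) ≈ 0.043.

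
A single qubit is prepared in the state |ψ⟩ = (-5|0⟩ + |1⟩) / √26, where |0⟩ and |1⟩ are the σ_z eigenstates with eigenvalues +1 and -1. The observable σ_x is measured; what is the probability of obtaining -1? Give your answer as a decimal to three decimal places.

|-x⟩ = (|0⟩ - |1⟩)/√2, so ⟨-x|ψ⟩ = (-6) / (√2·√26).
P = |-6|² / 52 = 36/52.

0.692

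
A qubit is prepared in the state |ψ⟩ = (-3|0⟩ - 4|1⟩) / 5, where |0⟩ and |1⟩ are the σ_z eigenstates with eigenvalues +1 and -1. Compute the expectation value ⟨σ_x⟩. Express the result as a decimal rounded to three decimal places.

0.960

⟨σ_x⟩ = 2 Re(a* b)/(|a|²+|b|²) with a = -3, b = -4.
a* b = 12, so ⟨σ_x⟩ = 24/25.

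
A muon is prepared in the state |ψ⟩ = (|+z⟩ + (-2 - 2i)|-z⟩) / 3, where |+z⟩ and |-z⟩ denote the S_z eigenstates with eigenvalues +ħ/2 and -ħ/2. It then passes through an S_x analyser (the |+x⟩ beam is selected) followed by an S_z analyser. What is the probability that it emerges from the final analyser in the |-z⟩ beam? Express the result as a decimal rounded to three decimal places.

0.139

First analyser (S_x): P(|+x⟩) = |⟨+x|ψ⟩|² = 5/18.
After stage 1 the state is |+x⟩; P(|-z⟩) = |⟨-z|+x⟩|² = 1/2.
Joint probability = 5/18 × 1/2 = 0.139.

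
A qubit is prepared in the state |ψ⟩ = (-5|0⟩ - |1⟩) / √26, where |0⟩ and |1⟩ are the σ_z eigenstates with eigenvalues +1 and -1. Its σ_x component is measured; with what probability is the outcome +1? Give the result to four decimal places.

0.6923

|+x⟩ = (|0⟩ + |1⟩)/√2, so ⟨+x|ψ⟩ = (-6) / (√2·√26).
P = |-6|² / 52 = 36/52.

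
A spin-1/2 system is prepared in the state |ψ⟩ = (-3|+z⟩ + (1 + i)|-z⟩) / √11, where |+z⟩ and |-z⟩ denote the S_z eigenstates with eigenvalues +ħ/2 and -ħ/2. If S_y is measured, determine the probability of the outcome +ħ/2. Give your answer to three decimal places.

|+y⟩ = (|+z⟩ + i|-z⟩)/√2, so ⟨+y|ψ⟩ = (-2 - i) / (√2·√11).
P = |-2 - i|² / 22 = 5/22.

0.227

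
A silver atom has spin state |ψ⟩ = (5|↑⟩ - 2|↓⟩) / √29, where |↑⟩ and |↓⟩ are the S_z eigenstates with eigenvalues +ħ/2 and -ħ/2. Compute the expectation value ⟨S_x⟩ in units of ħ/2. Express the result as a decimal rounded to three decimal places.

⟨σ_x⟩ = 2 Re(a* b)/(|a|²+|b|²) with a = 5, b = -2.
a* b = -10, so ⟨σ_x⟩ = -20/29.
⟨S_x⟩ = (ħ/2)·⟨σ_x⟩.

-0.690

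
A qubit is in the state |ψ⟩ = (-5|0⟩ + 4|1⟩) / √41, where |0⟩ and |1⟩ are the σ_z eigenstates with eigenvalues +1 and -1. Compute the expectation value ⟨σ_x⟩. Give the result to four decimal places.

⟨σ_x⟩ = 2 Re(a* b)/(|a|²+|b|²) with a = -5, b = 4.
a* b = -20, so ⟨σ_x⟩ = -40/41.

-0.9756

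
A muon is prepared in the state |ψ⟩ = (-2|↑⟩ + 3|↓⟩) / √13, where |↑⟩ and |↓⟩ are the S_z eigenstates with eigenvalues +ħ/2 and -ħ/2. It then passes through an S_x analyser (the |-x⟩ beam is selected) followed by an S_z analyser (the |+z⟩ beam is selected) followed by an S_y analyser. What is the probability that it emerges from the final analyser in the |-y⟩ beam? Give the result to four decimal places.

0.2404

First analyser (S_x): P(|-x⟩) = |⟨-x|ψ⟩|² = 25/26.
After stage 1 the state is |-x⟩; P(|+z⟩) = |⟨+z|-x⟩|² = 1/2.
After stage 2 the state is |+z⟩; P(|-y⟩) = |⟨-y|+z⟩|² = 1/2.
Joint probability = 25/26 × 1/2 × 1/2 = 0.2404.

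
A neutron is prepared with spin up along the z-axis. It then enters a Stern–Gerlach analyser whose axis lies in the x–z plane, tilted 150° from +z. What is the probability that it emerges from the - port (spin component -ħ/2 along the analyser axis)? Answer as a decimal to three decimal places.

For spin-½, the probability of finding spin-up along an axis at angle θ to the initial spin direction is cos²(θ/2); spin-down is sin²(θ/2).
θ = 150°, so P = sin²(75°) ≈ 0.933.

0.933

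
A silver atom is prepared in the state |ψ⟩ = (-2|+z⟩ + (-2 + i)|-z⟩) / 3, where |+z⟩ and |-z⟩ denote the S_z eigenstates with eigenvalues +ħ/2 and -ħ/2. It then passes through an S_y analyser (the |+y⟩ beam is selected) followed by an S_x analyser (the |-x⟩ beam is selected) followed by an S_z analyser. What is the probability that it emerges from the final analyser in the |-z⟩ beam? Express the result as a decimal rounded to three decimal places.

0.069

First analyser (S_y): P(|+y⟩) = |⟨+y|ψ⟩|² = 5/18.
After stage 1 the state is |+y⟩; P(|-x⟩) = |⟨-x|+y⟩|² = 1/2.
After stage 2 the state is |-x⟩; P(|-z⟩) = |⟨-z|-x⟩|² = 1/2.
Joint probability = 5/18 × 1/2 × 1/2 = 0.069.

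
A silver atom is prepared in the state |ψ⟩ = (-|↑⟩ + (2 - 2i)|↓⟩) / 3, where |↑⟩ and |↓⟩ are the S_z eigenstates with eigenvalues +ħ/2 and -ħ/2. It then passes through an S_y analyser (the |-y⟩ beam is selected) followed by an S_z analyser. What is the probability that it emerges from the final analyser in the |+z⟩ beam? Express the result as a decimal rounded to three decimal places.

First analyser (S_y): P(|-y⟩) = |⟨-y|ψ⟩|² = 5/18.
After stage 1 the state is |-y⟩; P(|+z⟩) = |⟨+z|-y⟩|² = 1/2.
Joint probability = 5/18 × 1/2 = 0.139.

0.139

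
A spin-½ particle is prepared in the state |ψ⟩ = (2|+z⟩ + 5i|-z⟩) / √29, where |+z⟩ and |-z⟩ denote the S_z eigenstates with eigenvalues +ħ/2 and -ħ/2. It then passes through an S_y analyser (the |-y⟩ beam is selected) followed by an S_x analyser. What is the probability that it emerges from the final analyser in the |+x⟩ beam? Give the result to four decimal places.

First analyser (S_y): P(|-y⟩) = |⟨-y|ψ⟩|² = 9/58.
After stage 1 the state is |-y⟩; P(|+x⟩) = |⟨+x|-y⟩|² = 1/2.
Joint probability = 9/58 × 1/2 = 0.0776.

0.0776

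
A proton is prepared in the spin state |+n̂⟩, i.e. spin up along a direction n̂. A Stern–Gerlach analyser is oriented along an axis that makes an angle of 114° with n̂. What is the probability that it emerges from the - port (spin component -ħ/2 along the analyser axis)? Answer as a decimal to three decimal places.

0.703

For spin-½, the probability of finding spin-up along an axis at angle θ to the initial spin direction is cos²(θ/2); spin-down is sin²(θ/2).
θ = 114°, so P = sin²(57°) ≈ 0.703.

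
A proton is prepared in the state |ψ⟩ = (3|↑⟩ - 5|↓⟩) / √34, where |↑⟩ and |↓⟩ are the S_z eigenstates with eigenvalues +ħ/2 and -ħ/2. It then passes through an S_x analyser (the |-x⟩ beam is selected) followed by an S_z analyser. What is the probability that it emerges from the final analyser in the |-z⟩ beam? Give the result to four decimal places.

0.4706

First analyser (S_x): P(|-x⟩) = |⟨-x|ψ⟩|² = 64/68.
After stage 1 the state is |-x⟩; P(|-z⟩) = |⟨-z|-x⟩|² = 1/2.
Joint probability = 64/68 × 1/2 = 0.4706.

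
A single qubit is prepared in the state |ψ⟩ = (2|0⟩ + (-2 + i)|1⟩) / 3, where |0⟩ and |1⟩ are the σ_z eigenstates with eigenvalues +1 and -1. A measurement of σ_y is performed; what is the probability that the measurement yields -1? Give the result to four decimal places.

0.2778

|-y⟩ = (|0⟩ - i|1⟩)/√2, so ⟨-y|ψ⟩ = (1 - 2i) / (√2·3).
P = |1 - 2i|² / 18 = 5/18.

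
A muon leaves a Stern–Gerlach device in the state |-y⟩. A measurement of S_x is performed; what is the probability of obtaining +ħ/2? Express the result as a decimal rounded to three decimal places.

0.500

In the S_z basis, |-y⟩ = (|↑⟩ - i|↓⟩)/√2 and |+x⟩ = (|↑⟩ + |↓⟩)/√2.
|⟨+x|-y⟩|² = 1/2.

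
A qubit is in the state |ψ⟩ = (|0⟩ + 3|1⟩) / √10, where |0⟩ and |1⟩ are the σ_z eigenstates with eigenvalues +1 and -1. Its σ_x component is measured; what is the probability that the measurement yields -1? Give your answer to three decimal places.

0.200

|-x⟩ = (|0⟩ - |1⟩)/√2, so ⟨-x|ψ⟩ = (-2) / (√2·√10).
P = |-2|² / 20 = 4/20.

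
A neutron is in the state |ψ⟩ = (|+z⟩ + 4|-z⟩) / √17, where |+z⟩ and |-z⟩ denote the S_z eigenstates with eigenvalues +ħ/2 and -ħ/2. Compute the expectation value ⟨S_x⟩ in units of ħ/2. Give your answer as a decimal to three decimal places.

⟨σ_x⟩ = 2 Re(a* b)/(|a|²+|b|²) with a = 1, b = 4.
a* b = 4, so ⟨σ_x⟩ = 8/17.
⟨S_x⟩ = (ħ/2)·⟨σ_x⟩.

0.471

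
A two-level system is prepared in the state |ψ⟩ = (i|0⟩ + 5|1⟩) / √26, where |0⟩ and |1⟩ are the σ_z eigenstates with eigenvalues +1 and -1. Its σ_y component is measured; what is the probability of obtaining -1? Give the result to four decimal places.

|-y⟩ = (|0⟩ - i|1⟩)/√2, so ⟨-y|ψ⟩ = (6i) / (√2·√26).
P = |6i|² / 52 = 36/52.

0.6923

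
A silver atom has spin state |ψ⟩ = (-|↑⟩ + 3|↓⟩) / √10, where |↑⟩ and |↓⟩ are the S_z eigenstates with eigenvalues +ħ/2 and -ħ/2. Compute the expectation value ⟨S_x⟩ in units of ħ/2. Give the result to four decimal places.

-0.6000

⟨σ_x⟩ = 2 Re(a* b)/(|a|²+|b|²) with a = -1, b = 3.
a* b = -3, so ⟨σ_x⟩ = -6/10.
⟨S_x⟩ = (ħ/2)·⟨σ_x⟩.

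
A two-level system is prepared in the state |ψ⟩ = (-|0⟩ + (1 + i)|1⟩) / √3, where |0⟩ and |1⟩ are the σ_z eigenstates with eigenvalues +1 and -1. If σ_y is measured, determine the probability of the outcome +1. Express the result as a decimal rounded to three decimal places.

|+y⟩ = (|0⟩ + i|1⟩)/√2, so ⟨+y|ψ⟩ = (-i) / (√2·√3).
P = |-i|² / 6 = 1/6.

0.167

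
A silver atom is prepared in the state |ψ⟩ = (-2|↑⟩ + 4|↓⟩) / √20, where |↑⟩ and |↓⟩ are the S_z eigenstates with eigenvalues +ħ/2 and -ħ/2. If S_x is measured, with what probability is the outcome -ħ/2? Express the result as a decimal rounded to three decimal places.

|-x⟩ = (|↑⟩ - |↓⟩)/√2, so ⟨-x|ψ⟩ = (-6) / (√2·√20).
P = |-6|² / 40 = 36/40.

0.900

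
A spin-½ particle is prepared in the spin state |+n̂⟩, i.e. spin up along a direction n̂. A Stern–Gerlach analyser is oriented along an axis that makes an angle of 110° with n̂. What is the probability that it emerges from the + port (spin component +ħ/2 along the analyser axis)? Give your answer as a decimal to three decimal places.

0.329

For spin-½, the probability of finding spin-up along an axis at angle θ to the initial spin direction is cos²(θ/2); spin-down is sin²(θ/2).
θ = 110°, so P = cos²(55°) ≈ 0.329.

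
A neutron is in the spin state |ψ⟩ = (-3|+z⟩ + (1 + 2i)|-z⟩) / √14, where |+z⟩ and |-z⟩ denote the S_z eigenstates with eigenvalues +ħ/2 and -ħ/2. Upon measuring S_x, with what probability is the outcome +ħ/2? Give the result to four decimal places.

0.2857

|+x⟩ = (|+z⟩ + |-z⟩)/√2, so ⟨+x|ψ⟩ = (-2 + 2i) / (√2·√14).
P = |-2 + 2i|² / 28 = 8/28.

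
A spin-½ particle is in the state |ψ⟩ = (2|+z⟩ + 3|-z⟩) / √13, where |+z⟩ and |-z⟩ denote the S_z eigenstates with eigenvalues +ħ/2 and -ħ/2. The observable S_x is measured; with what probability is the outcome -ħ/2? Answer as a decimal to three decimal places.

|-x⟩ = (|+z⟩ - |-z⟩)/√2, so ⟨-x|ψ⟩ = (-1) / (√2·√13).
P = |-1|² / 26 = 1/26.

0.038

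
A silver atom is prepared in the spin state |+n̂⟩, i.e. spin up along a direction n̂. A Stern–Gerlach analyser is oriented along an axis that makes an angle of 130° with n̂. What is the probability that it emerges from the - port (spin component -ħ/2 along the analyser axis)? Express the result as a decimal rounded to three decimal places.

0.821

For spin-½, the probability of finding spin-up along an axis at angle θ to the initial spin direction is cos²(θ/2); spin-down is sin²(θ/2).
θ = 130°, so P = sin²(65°) ≈ 0.821.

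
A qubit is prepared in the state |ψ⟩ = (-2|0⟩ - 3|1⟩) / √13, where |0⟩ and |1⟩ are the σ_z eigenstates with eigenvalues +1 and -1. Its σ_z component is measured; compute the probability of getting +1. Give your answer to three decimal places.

The +1 outcome corresponds to |0⟩. Its amplitude in |ψ⟩ is -2/√13.
P = |-2|² / 13 = 4/13.

0.308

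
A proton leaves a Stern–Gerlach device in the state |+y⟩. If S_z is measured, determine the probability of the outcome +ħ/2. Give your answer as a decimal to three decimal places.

In the S_z basis, |+y⟩ = (|+z⟩ + i|-z⟩)/√2 and |+z⟩ = |+z⟩.
|⟨+z|+y⟩|² = 1/2.

0.500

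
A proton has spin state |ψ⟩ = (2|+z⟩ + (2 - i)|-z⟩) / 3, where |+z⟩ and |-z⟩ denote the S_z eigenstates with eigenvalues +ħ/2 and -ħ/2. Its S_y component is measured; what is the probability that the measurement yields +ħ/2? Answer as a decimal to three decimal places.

0.278

|+y⟩ = (|+z⟩ + i|-z⟩)/√2, so ⟨+y|ψ⟩ = (1 - 2i) / (√2·3).
P = |1 - 2i|² / 18 = 5/18.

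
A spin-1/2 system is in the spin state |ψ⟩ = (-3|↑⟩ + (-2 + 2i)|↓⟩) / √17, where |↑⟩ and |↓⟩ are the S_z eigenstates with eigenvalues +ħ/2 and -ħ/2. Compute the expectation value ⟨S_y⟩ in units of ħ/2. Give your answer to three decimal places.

-0.706

⟨σ_y⟩ = 2 Im(a* b)/(|a|²+|b|²) with a = -3, b = (-2 + 2i).
a* b = (6 - 6i), so ⟨σ_y⟩ = -12/17.
⟨S_y⟩ = (ħ/2)·⟨σ_y⟩.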